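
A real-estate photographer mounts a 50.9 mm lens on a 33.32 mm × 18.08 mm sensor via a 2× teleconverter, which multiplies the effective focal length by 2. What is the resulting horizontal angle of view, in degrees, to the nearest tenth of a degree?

Effective focal length f = 50.9 × 2 = 101.8 mm.
α = 2·arctan(33.32 / (2 × 101.8)) = 2·arctan(0.16365) ≈ 18.5886°.

18.6°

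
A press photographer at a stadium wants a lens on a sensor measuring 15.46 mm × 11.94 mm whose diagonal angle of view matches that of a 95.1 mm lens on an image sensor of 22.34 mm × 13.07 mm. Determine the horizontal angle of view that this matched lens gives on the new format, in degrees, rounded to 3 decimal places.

Sensor diagonal = √(22.34² + 13.07²) = √669.9005 ≈ 25.8824 mm.
Sensor diagonal = √(15.46² + 11.94²) = √381.5752 ≈ 19.5339 mm.
Equal diagonal AOV ⇒ f₂ = f₁ · 19.5339/25.8824 = 95.1 × 0.75472 ≈ 71.7737 mm.
Horizontal AOV on the new format = 2·arctan(15.46 / (2 × 71.7737)) = 2·arctan(0.10770) ≈ 12.2941°.

12.294°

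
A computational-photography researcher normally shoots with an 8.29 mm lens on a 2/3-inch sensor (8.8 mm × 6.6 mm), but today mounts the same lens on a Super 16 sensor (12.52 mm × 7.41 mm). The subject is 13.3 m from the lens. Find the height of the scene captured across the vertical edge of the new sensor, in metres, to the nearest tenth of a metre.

The focal length stays 8.29 mm; the relevant sensor dimension is now h = 7.41 mm. Object distance dₒ = 13.3 m = 13300 mm.
Thin-lens field height W = h·(dₒ − f)/f = 7.41 × (13300 − 8.29)/8.29 ≈ 11880.769 mm = 11.8808 m.

11.9 m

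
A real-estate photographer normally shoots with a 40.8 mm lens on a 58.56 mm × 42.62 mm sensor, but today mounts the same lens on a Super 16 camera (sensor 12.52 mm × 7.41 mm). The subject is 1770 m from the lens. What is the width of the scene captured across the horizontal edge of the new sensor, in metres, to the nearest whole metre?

543 m

The focal length stays 40.8 mm; the relevant sensor dimension is now w = 12.52 mm. Object distance dₒ = 1770 m = 1.77e+06 mm.
Thin-lens field width W = w·(dₒ − f)/f = 12.52 × (1.77e+06 − 40.8)/40.8 ≈ 543134.539 mm = 543.135 m.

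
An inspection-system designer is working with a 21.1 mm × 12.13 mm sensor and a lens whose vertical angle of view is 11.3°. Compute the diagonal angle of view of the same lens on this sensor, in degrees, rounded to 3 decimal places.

From the vertical AOV: f = 12.13 / (2·tan(5.65°)) = 12.13 / 0.19786 ≈ 61.3047 mm.
Sensor diagonal = √(21.1² + 12.13²) = √592.3469 ≈ 24.3382 mm.
Diagonal AOV = 2·arctan(24.3382 / (2 × 61.3047)) = 2·arctan(0.19850) ≈ 22.4547°.

22.455°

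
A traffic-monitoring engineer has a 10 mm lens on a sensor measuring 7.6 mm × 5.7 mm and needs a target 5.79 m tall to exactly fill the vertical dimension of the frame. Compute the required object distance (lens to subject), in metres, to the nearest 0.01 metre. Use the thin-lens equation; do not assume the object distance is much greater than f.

W: 5.79 m = 5790 mm.
Magnification m = h/W = dᵢ/dₒ; combined with 1/f = 1/dₒ + 1/dᵢ this gives dₒ = f·(1 + W/h).
dₒ = 10 mm × (1 + 5790/5.7) = 10 × 1016.7895 ≈ 10167.895 mm = 10.1679 m.

10.17 m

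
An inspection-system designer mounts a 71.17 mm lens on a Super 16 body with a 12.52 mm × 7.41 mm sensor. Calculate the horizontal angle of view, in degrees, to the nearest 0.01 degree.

Angle of view α = 2·arctan(w/2f) with w = 12.52 mm and f = 71.17 mm.
w/2f = 0.08796; arctan(0.08796) ≈ 5.0267°, so α ≈ 10.0534°.

10.05°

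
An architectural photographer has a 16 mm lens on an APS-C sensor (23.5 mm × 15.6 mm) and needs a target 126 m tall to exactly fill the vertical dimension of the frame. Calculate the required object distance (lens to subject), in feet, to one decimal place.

424.0 ft

W: 126 m = 126000 mm.
Magnification m = h/W = dᵢ/dₒ; combined with 1/f = 1/dₒ + 1/dᵢ this gives dₒ = f·(1 + W/h).
dₒ = 16 mm × (1 + 126000/15.6) = 16 × 8077.9231 ≈ 129246.769 mm = 129246.769/304.8 ft = 424.038 ft.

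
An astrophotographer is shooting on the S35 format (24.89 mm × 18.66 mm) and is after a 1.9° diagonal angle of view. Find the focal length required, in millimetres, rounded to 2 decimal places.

Sensor diagonal = √(24.89² + 18.66²) = √967.7077 ≈ 31.1080 mm.
From α = 2·arctan(d/2f) we get f = d / (2·tan(α/2)).
With d = 31.1080 mm and α/2 = 0.95°, tan(α/2) ≈ 0.01658, so f ≈ 31.1080 / 0.03316 ≈ 937.9967 mm.

938.00 mm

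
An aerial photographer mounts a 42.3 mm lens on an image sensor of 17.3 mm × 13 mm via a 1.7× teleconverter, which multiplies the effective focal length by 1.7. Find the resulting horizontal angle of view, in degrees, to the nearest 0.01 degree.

13.72°

Effective focal length f = 42.3 × 1.7 = 71.91 mm.
α = 2·arctan(17.3 / (2 × 71.91)) = 2·arctan(0.12029) ≈ 13.7182°.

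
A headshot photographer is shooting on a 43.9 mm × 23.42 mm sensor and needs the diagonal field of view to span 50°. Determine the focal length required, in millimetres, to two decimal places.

Sensor diagonal = √(43.9² + 23.42²) = √2475.7064 ≈ 49.7565 mm.
From α = 2·arctan(d/2f) we get f = d / (2·tan(α/2)).
With d = 49.7565 mm and α/2 = 25°, tan(α/2) ≈ 0.46631, so f ≈ 49.7565 / 0.93262 ≈ 53.3515 mm.

53.35 mm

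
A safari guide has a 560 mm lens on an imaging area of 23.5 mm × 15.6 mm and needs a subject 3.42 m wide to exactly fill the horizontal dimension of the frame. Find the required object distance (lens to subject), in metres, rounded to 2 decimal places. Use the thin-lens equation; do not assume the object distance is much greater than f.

82.06 m

W: 3.42 m = 3420 mm.
Magnification m = w/W = dᵢ/dₒ; combined with 1/f = 1/dₒ + 1/dᵢ this gives dₒ = f·(1 + W/w).
dₒ = 560 mm × (1 + 3420/23.5) = 560 × 146.5319 ≈ 82057.872 mm = 82.0579 m.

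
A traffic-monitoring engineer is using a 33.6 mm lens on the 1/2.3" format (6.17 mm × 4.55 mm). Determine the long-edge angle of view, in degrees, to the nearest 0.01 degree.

10.49°

Angle of view α = 2·arctan(w/2f) with w = 6.17 mm and f = 33.6 mm.
w/2f = 0.09182; arctan(0.09182) ≈ 5.2459°, so α ≈ 10.4919°.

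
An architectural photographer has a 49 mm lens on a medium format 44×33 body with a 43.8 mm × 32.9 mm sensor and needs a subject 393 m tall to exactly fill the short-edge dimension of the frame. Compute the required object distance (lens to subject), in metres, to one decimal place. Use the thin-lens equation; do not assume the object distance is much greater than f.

W: 393 m = 393000 mm.
Magnification m = h/W = dᵢ/dₒ; combined with 1/f = 1/dₒ + 1/dᵢ this gives dₒ = f·(1 + W/h).
dₒ = 49 mm × (1 + 393000/32.9) = 49 × 11946.2888 ≈ 585368.149 mm = 585.368 m.

585.4 m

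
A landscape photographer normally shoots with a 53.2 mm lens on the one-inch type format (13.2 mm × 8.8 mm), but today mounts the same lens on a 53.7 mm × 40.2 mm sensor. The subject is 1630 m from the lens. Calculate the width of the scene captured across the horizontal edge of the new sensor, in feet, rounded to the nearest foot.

5398 ft

The focal length stays 53.2 mm; the relevant sensor dimension is now w = 53.7 mm. Object distance dₒ = 1630 m = 1.63e+06 mm.
Thin-lens field width W = w·(dₒ − f)/f = 53.7 × (1.63e+06 − 53.2)/53.2 ≈ 1645265.849 mm = 1645265.849/304.8 ft = 5397.85 ft.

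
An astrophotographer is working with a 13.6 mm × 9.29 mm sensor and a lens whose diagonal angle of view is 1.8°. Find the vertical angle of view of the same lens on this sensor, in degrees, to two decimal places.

Sensor diagonal = √(13.6² + 9.29²) = √271.2641 ≈ 16.4701 mm.
From the diagonal AOV: f = 16.4701 / (2·tan(0.9°)) = 16.4701 / 0.03142 ≈ 524.2164 mm.
Vertical AOV = 2·arctan(9.29 / (2 × 524.2164)) = 2·arctan(0.00886) ≈ 1.0154°.

1.02°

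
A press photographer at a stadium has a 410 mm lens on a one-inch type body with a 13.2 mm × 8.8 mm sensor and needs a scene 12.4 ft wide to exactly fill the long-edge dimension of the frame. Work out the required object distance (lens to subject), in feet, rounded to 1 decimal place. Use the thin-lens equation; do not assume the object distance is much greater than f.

W: 12.4 ft × 304.8 mm/ft = 3779.52 mm.
Magnification m = w/W = dᵢ/dₒ; combined with 1/f = 1/dₒ + 1/dᵢ this gives dₒ = f·(1 + W/w).
dₒ = 410 mm × (1 + 3779.52/13.2) = 410 × 287.3273 ≈ 117804.178 mm = 117804.178/304.8 ft = 386.497 ft.

386.5 ft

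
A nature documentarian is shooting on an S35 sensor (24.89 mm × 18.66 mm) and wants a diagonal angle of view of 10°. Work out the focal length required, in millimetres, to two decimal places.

Sensor diagonal = √(24.89² + 18.66²) = √967.7077 ≈ 31.1080 mm.
From α = 2·arctan(d/2f) we get f = d / (2·tan(α/2)).
With d = 31.1080 mm and α/2 = 5°, tan(α/2) ≈ 0.08749, so f ≈ 31.1080 / 0.17498 ≈ 177.7830 mm.

177.78 mm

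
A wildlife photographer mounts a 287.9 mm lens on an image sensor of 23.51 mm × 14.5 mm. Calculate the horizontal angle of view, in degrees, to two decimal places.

Angle of view α = 2·arctan(w/2f) with w = 23.51 mm and f = 287.9 mm.
w/2f = 0.04083; arctan(0.04083) ≈ 2.3381°, so α ≈ 4.6762°.

4.68°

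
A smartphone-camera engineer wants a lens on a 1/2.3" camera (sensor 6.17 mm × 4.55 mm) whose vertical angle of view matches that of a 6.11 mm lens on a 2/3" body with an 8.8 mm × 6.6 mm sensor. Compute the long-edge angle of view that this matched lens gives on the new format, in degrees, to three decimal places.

72.438°

Equal vertical AOV ⇒ f₂ = f₁ · 4.55/6.6 = 6.11 × 0.68939 ≈ 4.2122 mm.
Long-edge AOV on the new format = 2·arctan(6.17 / (2 × 4.2122)) = 2·arctan(0.73240) ≈ 72.4379°.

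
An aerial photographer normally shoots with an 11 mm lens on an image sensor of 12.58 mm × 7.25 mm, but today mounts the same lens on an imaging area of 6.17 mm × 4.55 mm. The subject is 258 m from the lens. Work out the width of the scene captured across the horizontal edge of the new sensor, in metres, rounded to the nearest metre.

145 m

The focal length stays 11 mm; the relevant sensor dimension is now w = 6.17 mm. Object distance dₒ = 258 m = 258000 mm.
Thin-lens field width W = w·(dₒ − f)/f = 6.17 × (258000 − 11)/11 ≈ 144708.375 mm = 144.708 m.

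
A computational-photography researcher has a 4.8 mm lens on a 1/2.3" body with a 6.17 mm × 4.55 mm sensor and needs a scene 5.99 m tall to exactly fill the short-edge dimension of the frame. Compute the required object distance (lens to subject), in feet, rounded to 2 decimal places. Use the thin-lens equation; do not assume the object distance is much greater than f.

20.75 ft

W: 5.99 m = 5990 mm.
Magnification m = h/W = dᵢ/dₒ; combined with 1/f = 1/dₒ + 1/dᵢ this gives dₒ = f·(1 + W/h).
dₒ = 4.8 mm × (1 + 5990/4.55) = 4.8 × 1317.4835 ≈ 6323.921 mm = 6323.921/304.8 ft = 20.7478 ft.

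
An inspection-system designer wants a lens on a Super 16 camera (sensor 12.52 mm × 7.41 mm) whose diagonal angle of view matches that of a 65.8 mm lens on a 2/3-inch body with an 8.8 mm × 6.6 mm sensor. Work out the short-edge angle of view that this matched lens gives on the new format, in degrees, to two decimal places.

4.88°

Sensor diagonal = √(8.8² + 6.6²) = √121.0000 ≈ 11.0000 mm.
Sensor diagonal = √(12.52² + 7.41²) = √211.6585 ≈ 14.5485 mm.
Equal diagonal AOV ⇒ f₂ = f₁ · 14.5485/11.0000 = 65.8 × 1.32259 ≈ 87.0264 mm.
Short-edge AOV on the new format = 2·arctan(7.41 / (2 × 87.0264)) = 2·arctan(0.04257) ≈ 4.8756°.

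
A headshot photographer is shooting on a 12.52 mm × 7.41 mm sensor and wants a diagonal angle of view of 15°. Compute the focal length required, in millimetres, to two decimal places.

55.25 mm

Sensor diagonal = √(12.52² + 7.41²) = √211.6585 ≈ 14.5485 mm.
From α = 2·arctan(d/2f) we get f = d / (2·tan(α/2)).
With d = 14.5485 mm and α/2 = 7.5°, tan(α/2) ≈ 0.13165, so f ≈ 14.5485 / 0.26330 ≈ 55.2534 mm.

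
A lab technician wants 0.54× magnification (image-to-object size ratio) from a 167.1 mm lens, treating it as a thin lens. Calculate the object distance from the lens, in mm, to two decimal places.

With m = dᵢ/dₒ and 1/f = 1/dₒ + 1/dᵢ, substituting dᵢ = m·dₒ gives 1/f = (1 + 1/m)/dₒ, hence dₒ = f·(1 + 1/m).
dₒ = 167.1 × (1 + 1/0.54) = 167.1 × 2.85185 ≈ 476.544 mm.

476.54 mm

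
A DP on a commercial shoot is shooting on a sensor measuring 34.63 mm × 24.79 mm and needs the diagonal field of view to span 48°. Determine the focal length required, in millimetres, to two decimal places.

47.83 mm

Sensor diagonal = √(34.63² + 24.79²) = √1813.7810 ≈ 42.5885 mm.
From α = 2·arctan(d/2f) we get f = d / (2·tan(α/2)).
With d = 42.5885 mm and α/2 = 24°, tan(α/2) ≈ 0.44523, so f ≈ 42.5885 / 0.89046 ≈ 47.8277 mm.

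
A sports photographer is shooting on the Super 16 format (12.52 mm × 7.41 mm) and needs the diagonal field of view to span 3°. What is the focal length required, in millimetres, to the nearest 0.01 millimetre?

277.79 mm

Sensor diagonal = √(12.52² + 7.41²) = √211.6585 ≈ 14.5485 mm.
From α = 2·arctan(d/2f) we get f = d / (2·tan(α/2)).
With d = 14.5485 mm and α/2 = 1.5°, tan(α/2) ≈ 0.02619, so f ≈ 14.5485 / 0.05237 ≈ 277.7922 mm.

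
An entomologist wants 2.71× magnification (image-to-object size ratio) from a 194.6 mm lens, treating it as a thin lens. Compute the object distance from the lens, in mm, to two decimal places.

With m = dᵢ/dₒ and 1/f = 1/dₒ + 1/dᵢ, substituting dᵢ = m·dₒ gives 1/f = (1 + 1/m)/dₒ, hence dₒ = f·(1 + 1/m).
dₒ = 194.6 × (1 + 1/2.71) = 194.6 × 1.36900 ≈ 266.408 mm.

266.41 mm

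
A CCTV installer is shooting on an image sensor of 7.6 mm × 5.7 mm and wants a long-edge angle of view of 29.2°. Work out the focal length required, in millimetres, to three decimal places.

From α = 2·arctan(w/2f) we get f = w / (2·tan(α/2)).
With w = 7.6 mm and α/2 = 14.6°, tan(α/2) ≈ 0.26048, so f ≈ 7.6 / 0.52096 ≈ 14.5884 mm.

14.588 mm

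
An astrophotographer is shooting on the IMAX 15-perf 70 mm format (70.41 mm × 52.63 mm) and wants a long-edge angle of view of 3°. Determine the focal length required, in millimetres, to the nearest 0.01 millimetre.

1344.42 mm

From α = 2·arctan(w/2f) we get f = w / (2·tan(α/2)).
With w = 70.41 mm and α/2 = 1.5°, tan(α/2) ≈ 0.02619, so f ≈ 70.41 / 0.05237 ≈ 1344.4247 mm.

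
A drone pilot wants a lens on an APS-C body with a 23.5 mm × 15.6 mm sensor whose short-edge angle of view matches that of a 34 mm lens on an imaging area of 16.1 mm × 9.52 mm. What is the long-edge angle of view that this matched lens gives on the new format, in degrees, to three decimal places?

Equal short-edge AOV ⇒ f₂ = f₁ · 15.6/9.52 = 34 × 1.63866 ≈ 55.7143 mm.
Long-edge AOV on the new format = 2·arctan(23.5 / (2 × 55.7143)) = 2·arctan(0.21090) ≈ 23.8180°.

23.818°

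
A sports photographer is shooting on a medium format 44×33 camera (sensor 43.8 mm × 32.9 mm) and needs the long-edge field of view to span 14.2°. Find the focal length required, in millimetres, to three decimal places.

175.824 mm

From α = 2·arctan(w/2f) we get f = w / (2·tan(α/2)).
With w = 43.8 mm and α/2 = 7.1°, tan(α/2) ≈ 0.12456, so f ≈ 43.8 / 0.24911 ≈ 175.8237 mm.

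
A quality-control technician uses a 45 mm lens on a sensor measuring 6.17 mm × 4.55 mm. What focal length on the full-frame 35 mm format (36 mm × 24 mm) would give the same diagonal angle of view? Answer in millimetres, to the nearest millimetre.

Sensor diagonal = √(6.17² + 4.55²) = √58.7714 ≈ 7.6663 mm.
Sensor diagonal = √(36² + 24²) = √1872.0000 ≈ 43.2666 mm.
Equal angle of view means equal diagonal/f ratio, so f₂ = f₁ · (diagonal₂/diagonal₁) = 45 × 43.2666/7.6663.
f₂ = 45 × 5.64378 ≈ 253.970 mm.

254 mm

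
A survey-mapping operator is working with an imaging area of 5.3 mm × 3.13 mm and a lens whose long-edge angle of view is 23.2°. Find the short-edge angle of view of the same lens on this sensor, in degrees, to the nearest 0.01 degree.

13.82°

From the long-edge AOV: f = 5.3 / (2·tan(11.6°)) = 5.3 / 0.41054 ≈ 12.9098 mm.
Short-edge AOV = 2·arctan(3.13 / (2 × 12.9098)) = 2·arctan(0.12123) ≈ 13.8240°.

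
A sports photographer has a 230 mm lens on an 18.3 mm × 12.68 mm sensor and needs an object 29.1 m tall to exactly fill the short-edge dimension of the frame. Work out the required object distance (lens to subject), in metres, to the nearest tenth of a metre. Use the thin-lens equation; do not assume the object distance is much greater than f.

W: 29.1 m = 29100 mm.
Magnification m = h/W = dᵢ/dₒ; combined with 1/f = 1/dₒ + 1/dᵢ this gives dₒ = f·(1 + W/h).
dₒ = 230 mm × (1 + 29100/12.68) = 230 × 2295.9527 ≈ 528069.117 mm = 528.069 m.

528.1 m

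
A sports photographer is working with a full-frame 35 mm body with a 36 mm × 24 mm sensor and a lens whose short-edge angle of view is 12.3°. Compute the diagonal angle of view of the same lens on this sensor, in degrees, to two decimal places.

21.99°

From the short-edge AOV: f = 24 / (2·tan(6.15°)) = 24 / 0.21550 ≈ 111.3670 mm.
Sensor diagonal = √(36² + 24²) = √1872.0000 ≈ 43.2666 mm.
Diagonal AOV = 2·arctan(43.2666 / (2 × 111.3670)) = 2·arctan(0.19425) ≈ 21.9859°.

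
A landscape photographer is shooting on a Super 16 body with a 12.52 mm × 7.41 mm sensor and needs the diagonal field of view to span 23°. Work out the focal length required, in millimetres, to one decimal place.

Sensor diagonal = √(12.52² + 7.41²) = √211.6585 ≈ 14.5485 mm.
From α = 2·arctan(d/2f) we get f = d / (2·tan(α/2)).
With d = 14.5485 mm and α/2 = 11.5°, tan(α/2) ≈ 0.20345, so f ≈ 14.5485 / 0.40690 ≈ 35.7541 mm.

35.8 mm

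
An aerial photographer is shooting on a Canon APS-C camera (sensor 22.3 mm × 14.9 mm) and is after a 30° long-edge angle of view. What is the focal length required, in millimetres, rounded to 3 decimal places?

From α = 2·arctan(w/2f) we get f = w / (2·tan(α/2)).
With w = 22.3 mm and α/2 = 15°, tan(α/2) ≈ 0.26795, so f ≈ 22.3 / 0.53590 ≈ 41.6124 mm.

41.612 mm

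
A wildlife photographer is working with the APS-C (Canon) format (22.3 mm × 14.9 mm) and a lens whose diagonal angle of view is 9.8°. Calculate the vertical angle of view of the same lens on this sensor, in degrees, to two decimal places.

5.45°

Sensor diagonal = √(22.3² + 14.9²) = √719.3000 ≈ 26.8198 mm.
From the diagonal AOV: f = 26.8198 / (2·tan(4.9°)) = 26.8198 / 0.17146 ≈ 156.4195 mm.
Vertical AOV = 2·arctan(14.9 / (2 × 156.4195)) = 2·arctan(0.04763) ≈ 5.4537°.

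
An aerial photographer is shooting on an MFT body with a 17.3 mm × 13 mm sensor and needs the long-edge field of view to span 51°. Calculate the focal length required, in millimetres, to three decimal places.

From α = 2·arctan(w/2f) we get f = w / (2·tan(α/2)).
With w = 17.3 mm and α/2 = 25.5°, tan(α/2) ≈ 0.47698, so f ≈ 17.3 / 0.95395 ≈ 18.1351 mm.

18.135 mm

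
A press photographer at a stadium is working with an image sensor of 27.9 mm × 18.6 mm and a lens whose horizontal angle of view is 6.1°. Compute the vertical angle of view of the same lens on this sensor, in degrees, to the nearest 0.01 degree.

4.07°

From the horizontal AOV: f = 27.9 / (2·tan(3.05°)) = 27.9 / 0.10657 ≈ 261.8102 mm.
Vertical AOV = 2·arctan(18.6 / (2 × 261.8102)) = 2·arctan(0.03552) ≈ 4.0688°.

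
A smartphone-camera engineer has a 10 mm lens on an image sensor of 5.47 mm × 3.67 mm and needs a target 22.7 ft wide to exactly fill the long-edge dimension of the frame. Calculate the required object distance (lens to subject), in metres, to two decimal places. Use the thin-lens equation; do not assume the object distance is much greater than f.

12.66 m

W: 22.7 ft × 304.8 mm/ft = 6918.96 mm.
Magnification m = w/W = dᵢ/dₒ; combined with 1/f = 1/dₒ + 1/dᵢ this gives dₒ = f·(1 + W/w).
dₒ = 10 mm × (1 + 6918.96/5.47) = 10 × 1265.8921 ≈ 12658.921 mm = 12.6589 m.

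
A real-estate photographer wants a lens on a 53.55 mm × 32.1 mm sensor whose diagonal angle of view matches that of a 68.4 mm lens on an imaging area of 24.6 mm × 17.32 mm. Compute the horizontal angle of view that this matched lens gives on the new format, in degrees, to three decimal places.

21.364°

Sensor diagonal = √(24.6² + 17.32²) = √905.1424 ≈ 30.0856 mm.
Sensor diagonal = √(53.55² + 32.1²) = √3898.0125 ≈ 62.4341 mm.
Equal diagonal AOV ⇒ f₂ = f₁ · 62.4341/30.0856 = 68.4 × 2.07522 ≈ 141.9447 mm.
Horizontal AOV on the new format = 2·arctan(53.55 / (2 × 141.9447)) = 2·arctan(0.18863) ≈ 21.3643°.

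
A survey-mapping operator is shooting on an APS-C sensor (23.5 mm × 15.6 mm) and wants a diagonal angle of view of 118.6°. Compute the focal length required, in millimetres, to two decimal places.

8.37 mm

Sensor diagonal = √(23.5² + 15.6²) = √795.6100 ≈ 28.2066 mm.
From α = 2·arctan(d/2f) we get f = d / (2·tan(α/2)).
With d = 28.2066 mm and α/2 = 59.3°, tan(α/2) ≈ 1.68419, so f ≈ 28.2066 / 3.36838 ≈ 8.3739 mm.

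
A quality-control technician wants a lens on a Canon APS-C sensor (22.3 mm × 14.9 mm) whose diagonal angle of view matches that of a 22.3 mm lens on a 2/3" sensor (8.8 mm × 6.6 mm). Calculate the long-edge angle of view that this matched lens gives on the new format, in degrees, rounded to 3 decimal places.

23.178°

Sensor diagonal = √(8.8² + 6.6²) = √121.0000 ≈ 11.0000 mm.
Sensor diagonal = √(22.3² + 14.9²) = √719.3000 ≈ 26.8198 mm.
Equal diagonal AOV ⇒ f₂ = f₁ · 26.8198/11.0000 = 22.3 × 2.43816 ≈ 54.3710 mm.
Long-edge AOV on the new format = 2·arctan(22.3 / (2 × 54.3710)) = 2·arctan(0.20507) ≈ 23.1782°.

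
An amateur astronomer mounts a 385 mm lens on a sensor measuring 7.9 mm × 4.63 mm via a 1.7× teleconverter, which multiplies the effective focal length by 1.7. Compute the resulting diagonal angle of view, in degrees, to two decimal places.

Effective focal length f = 385 × 1.7 = 654.5 mm.
Sensor diagonal = √(7.9² + 4.63²) = √83.8469 ≈ 9.1568 mm.
α = 2·arctan(9.157 / (2 × 654.5)) = 2·arctan(0.00700) ≈ 0.8016°.

0.80°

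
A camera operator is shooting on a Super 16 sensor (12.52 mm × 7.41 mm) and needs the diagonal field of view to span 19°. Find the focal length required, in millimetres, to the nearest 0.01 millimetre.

Sensor diagonal = √(12.52² + 7.41²) = √211.6585 ≈ 14.5485 mm.
From α = 2·arctan(d/2f) we get f = d / (2·tan(α/2)).
With d = 14.5485 mm and α/2 = 9.5°, tan(α/2) ≈ 0.16734, so f ≈ 14.5485 / 0.33469 ≈ 43.4692 mm.

43.47 mm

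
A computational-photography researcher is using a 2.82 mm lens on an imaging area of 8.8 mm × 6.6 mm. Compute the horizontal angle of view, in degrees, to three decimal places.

114.688°

Angle of view α = 2·arctan(w/2f) with w = 8.8 mm and f = 2.82 mm.
w/2f = 1.56028; arctan(1.56028) ≈ 57.3438°, so α ≈ 114.6876°.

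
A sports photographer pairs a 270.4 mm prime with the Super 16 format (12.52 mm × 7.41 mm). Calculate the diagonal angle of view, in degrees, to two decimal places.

3.08°

Sensor diagonal = √(12.52² + 7.41²) = √211.6585 ≈ 14.5485 mm.
Angle of view α = 2·arctan(d/2f) with d = 14.5485 mm and f = 270.4 mm.
d/2f = 0.02690; arctan(0.02690) ≈ 1.5410°, so α ≈ 3.0820°.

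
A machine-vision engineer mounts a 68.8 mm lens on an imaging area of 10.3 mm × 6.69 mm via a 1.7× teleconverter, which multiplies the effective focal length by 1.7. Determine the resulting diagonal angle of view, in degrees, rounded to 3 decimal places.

6.011°

Effective focal length f = 68.8 × 1.7 = 116.96 mm.
Sensor diagonal = √(10.3² + 6.69²) = √150.8461 ≈ 12.2819 mm.
α = 2·arctan(12.282 / (2 × 116.96)) = 2·arctan(0.05250) ≈ 6.0111°.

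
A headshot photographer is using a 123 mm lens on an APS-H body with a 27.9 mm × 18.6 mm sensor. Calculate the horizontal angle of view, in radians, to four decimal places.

Angle of view α = 2·arctan(w/2f) with w = 27.9 mm and f = 123 mm.
w/2f = 0.11341; arctan(0.11341) ≈ 0.1129 rad, so α ≈ 0.2259 rad.

0.2259 rad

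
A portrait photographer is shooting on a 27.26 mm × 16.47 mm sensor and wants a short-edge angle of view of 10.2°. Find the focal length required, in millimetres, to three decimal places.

From α = 2·arctan(h/2f) we get f = h / (2·tan(α/2)).
With h = 16.47 mm and α/2 = 5.1°, tan(α/2) ≈ 0.08925, so f ≈ 16.47 / 0.17850 ≈ 92.2714 mm.

92.271 mm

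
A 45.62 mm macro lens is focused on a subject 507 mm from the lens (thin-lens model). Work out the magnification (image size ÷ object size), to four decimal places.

Thin lens: 1/f = 1/dₒ + 1/dᵢ → 1/dᵢ = 1/45.62 − 1/507 = 0.0199478 mm⁻¹, so dᵢ ≈ 50.1308 mm.
Magnification m = dᵢ/dₒ = 50.1308/507 ≈ 0.09888.

0.0989×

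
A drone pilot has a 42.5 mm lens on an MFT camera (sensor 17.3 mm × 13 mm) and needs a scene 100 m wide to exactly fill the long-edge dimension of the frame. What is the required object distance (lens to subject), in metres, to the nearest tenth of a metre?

W: 100 m = 100000 mm.
Magnification m = w/W = dᵢ/dₒ; combined with 1/f = 1/dₒ + 1/dᵢ this gives dₒ = f·(1 + W/w).
dₒ = 42.5 mm × (1 + 100000/17.3) = 42.5 × 5781.3468 ≈ 245707.240 mm = 245.707 m.

245.7 m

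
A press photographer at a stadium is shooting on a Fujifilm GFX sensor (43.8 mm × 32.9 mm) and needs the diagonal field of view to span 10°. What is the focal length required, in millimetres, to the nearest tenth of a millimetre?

313.1 mm

Sensor diagonal = √(43.8² + 32.9²) = √3000.8500 ≈ 54.7800 mm.
From α = 2·arctan(d/2f) we get f = d / (2·tan(α/2)).
With d = 54.7800 mm and α/2 = 5°, tan(α/2) ≈ 0.08749, so f ≈ 54.7800 / 0.17498 ≈ 313.0692 mm.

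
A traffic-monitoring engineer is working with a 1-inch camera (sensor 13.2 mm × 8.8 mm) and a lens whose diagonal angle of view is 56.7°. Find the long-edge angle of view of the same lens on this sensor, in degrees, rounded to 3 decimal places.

Sensor diagonal = √(13.2² + 8.8²) = √251.6800 ≈ 15.8644 mm.
From the diagonal AOV: f = 15.8644 / (2·tan(28.35°)) = 15.8644 / 1.07914 ≈ 14.7010 mm.
Long-edge AOV = 2·arctan(13.2 / (2 × 14.7010)) = 2·arctan(0.44895) ≈ 48.3554°.

48.355°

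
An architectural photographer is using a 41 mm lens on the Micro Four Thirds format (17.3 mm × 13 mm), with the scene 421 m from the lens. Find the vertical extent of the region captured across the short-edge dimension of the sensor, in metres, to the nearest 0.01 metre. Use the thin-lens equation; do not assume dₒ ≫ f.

dₒ: 421 m = 421000 mm.
Similar triangles through the lens centre give W/dₒ = h/dᵢ; with 1/f = 1/dₒ + 1/dᵢ this gives W = h·(dₒ − f)/f.
W = 13 mm × (421000 − 41) / 41 = 13 × 10267.2927 ≈ 133474.805 mm = 133.475 m.

133.47 m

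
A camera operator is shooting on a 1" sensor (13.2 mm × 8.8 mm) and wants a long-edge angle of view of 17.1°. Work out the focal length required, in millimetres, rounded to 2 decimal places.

From α = 2·arctan(w/2f) we get f = w / (2·tan(α/2)).
With w = 13.2 mm and α/2 = 8.55°, tan(α/2) ≈ 0.15034, so f ≈ 13.2 / 0.30069 ≈ 43.8995 mm.

43.90 mm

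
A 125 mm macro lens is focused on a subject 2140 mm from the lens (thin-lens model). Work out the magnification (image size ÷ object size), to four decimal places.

Thin lens: 1/f = 1/dₒ + 1/dᵢ → 1/dᵢ = 1/125 − 1/2140 = 0.0075327 mm⁻¹, so dᵢ ≈ 132.7543 mm.
Magnification m = dᵢ/dₒ = 132.7543/2140 ≈ 0.06203.

0.0620×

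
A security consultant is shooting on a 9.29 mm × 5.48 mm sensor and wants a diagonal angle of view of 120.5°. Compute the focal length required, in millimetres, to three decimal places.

3.082 mm

Sensor diagonal = √(9.29² + 5.48²) = √116.3345 ≈ 10.7858 mm.
From α = 2·arctan(d/2f) we get f = d / (2·tan(α/2)).
With d = 10.7858 mm and α/2 = 60.25°, tan(α/2) ≈ 1.74964, so f ≈ 10.7858 / 3.49927 ≈ 3.0823 mm.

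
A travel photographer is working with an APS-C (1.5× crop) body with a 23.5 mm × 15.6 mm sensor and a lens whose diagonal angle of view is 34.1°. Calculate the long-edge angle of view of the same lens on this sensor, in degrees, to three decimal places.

28.666°

Sensor diagonal = √(23.5² + 15.6²) = √795.6100 ≈ 28.2066 mm.
From the diagonal AOV: f = 28.2066 / (2·tan(17.05°)) = 28.2066 / 0.61337 ≈ 45.9862 mm.
Long-edge AOV = 2·arctan(23.5 / (2 × 45.9862)) = 2·arctan(0.25551) ≈ 28.6661°.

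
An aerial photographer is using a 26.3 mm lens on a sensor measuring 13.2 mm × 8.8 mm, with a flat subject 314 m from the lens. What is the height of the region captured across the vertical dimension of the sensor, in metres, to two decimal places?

dₒ: 314 m = 314000 mm.
Similar triangles through the lens centre give W/dₒ = h/dᵢ; with 1/f = 1/dₒ + 1/dᵢ this gives W = h·(dₒ − f)/f.
W = 8.8 mm × (314000 − 26.3) / 26.3 = 8.8 × 11938.1635 ≈ 105055.839 mm = 105.056 m.

105.06 m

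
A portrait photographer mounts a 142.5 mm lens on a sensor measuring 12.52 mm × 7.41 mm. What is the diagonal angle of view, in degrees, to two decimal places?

Sensor diagonal = √(12.52² + 7.41²) = √211.6585 ≈ 14.5485 mm.
Angle of view α = 2·arctan(d/2f) with d = 14.5485 mm and f = 142.5 mm.
d/2f = 0.05105; arctan(0.05105) ≈ 2.9223°, so α ≈ 5.8445°.

5.84°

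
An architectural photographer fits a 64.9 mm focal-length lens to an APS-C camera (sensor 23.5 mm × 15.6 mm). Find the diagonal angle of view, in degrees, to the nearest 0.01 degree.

24.52°

Sensor diagonal = √(23.5² + 15.6²) = √795.6100 ≈ 28.2066 mm.
Angle of view α = 2·arctan(d/2f) with d = 28.2066 mm and f = 64.9 mm.
d/2f = 0.21731; arctan(0.21731) ≈ 12.2602°, so α ≈ 24.5204°.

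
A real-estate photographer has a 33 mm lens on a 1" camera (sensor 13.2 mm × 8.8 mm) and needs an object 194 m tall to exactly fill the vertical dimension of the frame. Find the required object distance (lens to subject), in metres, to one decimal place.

727.5 m

W: 194 m = 194000 mm.
Magnification m = h/W = dᵢ/dₒ; combined with 1/f = 1/dₒ + 1/dᵢ this gives dₒ = f·(1 + W/h).
dₒ = 33 mm × (1 + 194000/8.8) = 33 × 22046.4545 ≈ 727533.000 mm = 727.533 m.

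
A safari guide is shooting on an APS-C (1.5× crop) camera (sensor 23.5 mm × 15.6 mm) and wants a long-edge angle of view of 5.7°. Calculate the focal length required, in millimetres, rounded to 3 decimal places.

From α = 2·arctan(w/2f) we get f = w / (2·tan(α/2)).
With w = 23.5 mm and α/2 = 2.85°, tan(α/2) ≈ 0.04978, so f ≈ 23.5 / 0.09957 ≈ 236.0246 mm.

236.025 mm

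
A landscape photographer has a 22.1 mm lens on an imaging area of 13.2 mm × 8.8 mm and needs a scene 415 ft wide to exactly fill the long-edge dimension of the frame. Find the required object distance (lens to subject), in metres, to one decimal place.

W: 415 ft × 304.8 mm/ft = 126492.00 mm.
Magnification m = w/W = dᵢ/dₒ; combined with 1/f = 1/dₒ + 1/dᵢ this gives dₒ = f·(1 + W/w).
dₒ = 22.1 mm × (1 + 126492/13.2) = 22.1 × 9583.7270 ≈ 211800.366 mm = 211.8 m.

211.8 m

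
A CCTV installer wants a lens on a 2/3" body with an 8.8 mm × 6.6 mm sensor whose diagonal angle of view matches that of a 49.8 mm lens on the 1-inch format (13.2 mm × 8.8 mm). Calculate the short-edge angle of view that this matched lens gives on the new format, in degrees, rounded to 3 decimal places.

10.918°

Sensor diagonal = √(13.2² + 8.8²) = √251.6800 ≈ 15.8644 mm.
Sensor diagonal = √(8.8² + 6.6²) = √121.0000 ≈ 11.0000 mm.
Equal diagonal AOV ⇒ f₂ = f₁ · 11.0000/15.8644 = 49.8 × 0.69338 ≈ 34.5301 mm.
Short-edge AOV on the new format = 2·arctan(6.6 / (2 × 34.5301)) = 2·arctan(0.09557) ≈ 10.9182°.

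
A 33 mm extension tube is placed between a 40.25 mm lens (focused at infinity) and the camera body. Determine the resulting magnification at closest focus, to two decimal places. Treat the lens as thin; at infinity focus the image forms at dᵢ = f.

0.82×

The tube moves the image plane from f to f + e, so dᵢ = 40.25 + 33 = 73.25 mm. Focus is achieved when 1/f = 1/dₒ + 1/dᵢ, giving dₒ = 1/(1/f − 1/(f+e)).
Magnification m = dᵢ/dₒ = (f+e)·(1/f − 1/(f+e)) = e/f = 33/40.25 ≈ 0.8199.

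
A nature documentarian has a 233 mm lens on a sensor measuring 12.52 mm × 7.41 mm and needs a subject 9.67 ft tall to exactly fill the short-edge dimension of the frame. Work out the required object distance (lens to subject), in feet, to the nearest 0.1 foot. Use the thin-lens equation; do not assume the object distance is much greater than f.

W: 9.67 ft × 304.8 mm/ft = 2947.42 mm.
Magnification m = h/W = dᵢ/dₒ; combined with 1/f = 1/dₒ + 1/dᵢ this gives dₒ = f·(1 + W/h).
dₒ = 233 mm × (1 + 2947.42/7.41) = 233 × 398.7619 ≈ 92911.530 mm = 92911.530/304.8 ft = 304.828 ft.

304.8 ft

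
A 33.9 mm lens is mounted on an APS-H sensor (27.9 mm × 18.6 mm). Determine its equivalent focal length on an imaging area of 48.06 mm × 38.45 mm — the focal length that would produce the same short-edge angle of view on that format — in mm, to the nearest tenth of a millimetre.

70.1 mm

Equal angle of view means equal height/f ratio, so f₂ = f₁ · (height₂/height₁) = 33.9 × 38.45/18.6.
f₂ = 33.9 × 2.06720 ≈ 70.078 mm.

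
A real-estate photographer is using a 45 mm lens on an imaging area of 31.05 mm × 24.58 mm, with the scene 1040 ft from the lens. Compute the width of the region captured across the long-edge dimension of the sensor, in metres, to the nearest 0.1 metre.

dₒ: 1040 ft × 304.8 mm/ft = 316991.99 mm.
Similar triangles through the lens centre give W/dₒ = w/dᵢ; with 1/f = 1/dₒ + 1/dᵢ this gives W = w·(dₒ − f)/f.
W = 31.05 mm × (316992 − 45) / 45 = 31.05 × 7043.2664 ≈ 218693.423 mm = 218.693 m.

218.7 m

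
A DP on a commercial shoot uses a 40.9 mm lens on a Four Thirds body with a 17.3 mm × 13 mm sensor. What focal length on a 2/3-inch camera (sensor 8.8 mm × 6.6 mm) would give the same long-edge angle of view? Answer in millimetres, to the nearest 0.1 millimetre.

Equal angle of view means equal width/f ratio, so f₂ = f₁ · (width₂/width₁) = 40.9 × 8.8/17.3.
f₂ = 40.9 × 0.50867 ≈ 20.805 mm.

20.8 mm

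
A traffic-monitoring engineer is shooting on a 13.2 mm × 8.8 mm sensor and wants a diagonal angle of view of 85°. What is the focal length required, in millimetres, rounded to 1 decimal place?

Sensor diagonal = √(13.2² + 8.8²) = √251.6800 ≈ 15.8644 mm.
From α = 2·arctan(d/2f) we get f = d / (2·tan(α/2)).
With d = 15.8644 mm and α/2 = 42.5°, tan(α/2) ≈ 0.91633, so f ≈ 15.8644 / 1.83266 ≈ 8.6565 mm.

8.7 mm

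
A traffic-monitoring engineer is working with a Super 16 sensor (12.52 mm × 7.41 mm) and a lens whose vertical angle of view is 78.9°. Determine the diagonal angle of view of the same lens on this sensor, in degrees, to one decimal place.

116.5°

From the vertical AOV: f = 7.41 / (2·tan(39.45°)) = 7.41 / 1.64574 ≈ 4.5025 mm.
Sensor diagonal = √(12.52² + 7.41²) = √211.6585 ≈ 14.5485 mm.
Diagonal AOV = 2·arctan(14.5485 / (2 × 4.5025)) = 2·arctan(1.61559) ≈ 116.4876°.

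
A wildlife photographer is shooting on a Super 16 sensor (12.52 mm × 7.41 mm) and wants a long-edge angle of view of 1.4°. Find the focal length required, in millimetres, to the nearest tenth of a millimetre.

512.4 mm

From α = 2·arctan(w/2f) we get f = w / (2·tan(α/2)).
With w = 12.52 mm and α/2 = 0.7°, tan(α/2) ≈ 0.01222, so f ≈ 12.52 / 0.02444 ≈ 512.3625 mm.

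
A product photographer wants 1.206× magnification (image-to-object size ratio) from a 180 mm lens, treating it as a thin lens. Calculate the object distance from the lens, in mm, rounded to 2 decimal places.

With m = dᵢ/dₒ and 1/f = 1/dₒ + 1/dᵢ, substituting dᵢ = m·dₒ gives 1/f = (1 + 1/m)/dₒ, hence dₒ = f·(1 + 1/m).
dₒ = 180 × (1 + 1/1.206) = 180 × 1.82919 ≈ 329.254 mm.

329.25 mm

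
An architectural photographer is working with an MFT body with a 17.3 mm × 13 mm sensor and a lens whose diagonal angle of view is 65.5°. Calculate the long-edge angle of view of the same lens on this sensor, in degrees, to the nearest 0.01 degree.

54.43°

Sensor diagonal = √(17.3² + 13²) = √468.2900 ≈ 21.6400 mm.
From the diagonal AOV: f = 21.6400 / (2·tan(32.75°)) = 21.6400 / 1.28644 ≈ 16.8216 mm.
Long-edge AOV = 2·arctan(17.3 / (2 × 16.8216)) = 2·arctan(0.51422) ≈ 54.4263°.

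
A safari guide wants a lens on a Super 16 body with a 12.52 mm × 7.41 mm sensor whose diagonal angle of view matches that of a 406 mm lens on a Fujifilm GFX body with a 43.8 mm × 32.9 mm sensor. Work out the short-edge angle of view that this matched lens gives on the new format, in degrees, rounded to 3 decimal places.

Sensor diagonal = √(43.8² + 32.9²) = √3000.8500 ≈ 54.7800 mm.
Sensor diagonal = √(12.52² + 7.41²) = √211.6585 ≈ 14.5485 mm.
Equal diagonal AOV ⇒ f₂ = f₁ · 14.5485/54.7800 = 406 × 0.26558 ≈ 107.8256 mm.
Short-edge AOV on the new format = 2·arctan(7.41 / (2 × 107.8256)) = 2·arctan(0.03436) ≈ 3.9359°.

3.936°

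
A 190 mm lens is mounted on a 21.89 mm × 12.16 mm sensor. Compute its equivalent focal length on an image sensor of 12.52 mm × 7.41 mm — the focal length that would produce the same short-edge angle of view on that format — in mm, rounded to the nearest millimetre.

Equal angle of view means equal height/f ratio, so f₂ = f₁ · (height₂/height₁) = 190 × 7.41/12.16.
f₂ = 190 × 0.60938 ≈ 115.781 mm.

116 mm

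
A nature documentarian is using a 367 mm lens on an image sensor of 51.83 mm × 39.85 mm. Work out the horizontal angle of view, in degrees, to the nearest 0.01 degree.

8.08°

Angle of view α = 2·arctan(w/2f) with w = 51.83 mm and f = 367 mm.
w/2f = 0.07061; arctan(0.07061) ≈ 4.0391°, so α ≈ 8.0783°.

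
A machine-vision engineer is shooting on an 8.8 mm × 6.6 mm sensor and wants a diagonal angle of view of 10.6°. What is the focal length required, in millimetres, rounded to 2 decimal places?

59.29 mm

Sensor diagonal = √(8.8² + 6.6²) = √121.0000 ≈ 11.0000 mm.
From α = 2·arctan(d/2f) we get f = d / (2·tan(α/2)).
With d = 11.0000 mm and α/2 = 5.3°, tan(α/2) ≈ 0.09277, so f ≈ 11.0000 / 0.18553 ≈ 59.2882 mm.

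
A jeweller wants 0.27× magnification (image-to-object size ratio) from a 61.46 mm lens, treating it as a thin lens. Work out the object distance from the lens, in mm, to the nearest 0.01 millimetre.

289.09 mm

With m = dᵢ/dₒ and 1/f = 1/dₒ + 1/dᵢ, substituting dᵢ = m·dₒ gives 1/f = (1 + 1/m)/dₒ, hence dₒ = f·(1 + 1/m).
dₒ = 61.46 × (1 + 1/0.27) = 61.46 × 4.70370 ≈ 289.090 mm.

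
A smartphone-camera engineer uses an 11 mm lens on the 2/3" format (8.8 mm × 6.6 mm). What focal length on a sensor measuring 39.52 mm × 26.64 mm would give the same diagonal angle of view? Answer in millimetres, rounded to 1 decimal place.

Sensor diagonal = √(8.8² + 6.6²) = √121.0000 ≈ 11.0000 mm.
Sensor diagonal = √(39.52² + 26.64²) = √2271.5200 ≈ 47.6605 mm.
Equal angle of view means equal diagonal/f ratio, so f₂ = f₁ · (diagonal₂/diagonal₁) = 11 × 47.6605/11.0000.
f₂ = 11 × 4.33277 ≈ 47.660 mm.

47.7 mm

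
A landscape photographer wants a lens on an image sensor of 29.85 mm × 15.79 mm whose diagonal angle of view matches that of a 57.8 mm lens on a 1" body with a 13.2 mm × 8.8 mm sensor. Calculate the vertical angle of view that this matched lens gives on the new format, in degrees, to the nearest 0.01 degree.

7.34°

Sensor diagonal = √(13.2² + 8.8²) = √251.6800 ≈ 15.8644 mm.
Sensor diagonal = √(29.85² + 15.79²) = √1140.3466 ≈ 33.7690 mm.
Equal diagonal AOV ⇒ f₂ = f₁ · 33.7690/15.8644 = 57.8 × 2.12860 ≈ 123.0331 mm.
Vertical AOV on the new format = 2·arctan(15.79 / (2 × 123.0331)) = 2·arctan(0.06417) ≈ 7.3432°.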